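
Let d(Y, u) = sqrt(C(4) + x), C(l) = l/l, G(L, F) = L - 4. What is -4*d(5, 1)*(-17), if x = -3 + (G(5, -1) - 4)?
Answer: 68*I*sqrt(5) ≈ 152.05*I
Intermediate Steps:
G(L, F) = -4 + L
C(l) = 1
x = -6 (x = -3 + ((-4 + 5) - 4) = -3 + (1 - 4) = -3 - 3 = -6)
d(Y, u) = I*sqrt(5) (d(Y, u) = sqrt(1 - 6) = sqrt(-5) = I*sqrt(5))
-4*d(5, 1)*(-17) = -4*I*sqrt(5)*(-17) = 68*I*sqrt(5)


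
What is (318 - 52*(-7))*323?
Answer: 220286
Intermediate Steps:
(318 - 52*(-7))*323 = (318 + 364)*323 = 682*323 = 220286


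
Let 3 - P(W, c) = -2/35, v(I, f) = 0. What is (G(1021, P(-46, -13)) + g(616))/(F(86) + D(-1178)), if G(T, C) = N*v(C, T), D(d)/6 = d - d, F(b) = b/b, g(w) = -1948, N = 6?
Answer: -1948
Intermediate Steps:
F(b) = 1
P(W, c) = 107/35 (P(W, c) = 3 - (-2)/35 = 3 - 1*(-2/35) = 3 + 2/35 = 107/35)
D(d) = 0 (D(d) = 6*(d - d) = 6*0 = 0)
G(T, C) = 0 (G(T, C) = 6*0 = 0)
(G(1021, P(-46, -13)) + g(616))/(F(86) + D(-1178)) = (0 - 1948)/(1 + 0) = -1948/1 = -1948*1 = -1948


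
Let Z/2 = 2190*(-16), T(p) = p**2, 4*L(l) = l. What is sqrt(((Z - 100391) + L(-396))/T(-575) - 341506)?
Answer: 2*I*sqrt(28227647955)/575 ≈ 584.39*I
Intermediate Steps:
L(l) = l/4
Z = -70080 (Z = 2*(2190*(-16)) = 2*(-35040) = -70080)
sqrt(((Z - 100391) + L(-396))/T(-575) - 341506) = sqrt(((-70080 - 100391) + (1/4)*(-396))/((-575)**2) - 341506) = sqrt((-170471 - 99)/330625 - 341506) = sqrt(-170570*1/330625 - 341506) = sqrt(-34114/66125 - 341506) = sqrt(-22582118364/66125) = 2*I*sqrt(28227647955)/575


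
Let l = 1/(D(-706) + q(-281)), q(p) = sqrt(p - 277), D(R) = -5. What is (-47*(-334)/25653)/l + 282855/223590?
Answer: -686233319/382383618 + 15698*I*sqrt(62)/8551 ≈ -1.7946 + 14.455*I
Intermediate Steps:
q(p) = sqrt(-277 + p)
l = 1/(-5 + 3*I*sqrt(62)) (l = 1/(-5 + sqrt(-277 - 281)) = 1/(-5 + sqrt(-558)) = 1/(-5 + 3*I*sqrt(62)) ≈ -0.0085763 - 0.040518*I)
(-47*(-334)/25653)/l + 282855/223590 = (-47*(-334)/25653)/(-5/583 - 3*I*sqrt(62)/583) + 282855/223590 = (15698*(1/25653))/(-5/583 - 3*I*sqrt(62)/583) + 282855*(1/223590) = 15698/(25653*(-5/583 - 3*I*sqrt(62)/583)) + 18857/14906 = 18857/14906 + 15698/(25653*(-5/583 - 3*I*sqrt(62)/583))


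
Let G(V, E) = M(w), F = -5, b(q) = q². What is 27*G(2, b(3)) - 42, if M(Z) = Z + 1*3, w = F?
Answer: -96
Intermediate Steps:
w = -5
M(Z) = 3 + Z (M(Z) = Z + 3 = 3 + Z)
G(V, E) = -2 (G(V, E) = 3 - 5 = -2)
27*G(2, b(3)) - 42 = 27*(-2) - 42 = -54 - 42 = -96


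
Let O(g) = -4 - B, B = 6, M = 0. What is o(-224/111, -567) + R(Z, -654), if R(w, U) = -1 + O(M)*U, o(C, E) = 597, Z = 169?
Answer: 7136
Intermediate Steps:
O(g) = -10 (O(g) = -4 - 1*6 = -4 - 6 = -10)
R(w, U) = -1 - 10*U
o(-224/111, -567) + R(Z, -654) = 597 + (-1 - 10*(-654)) = 597 + (-1 + 6540) = 597 + 6539 = 7136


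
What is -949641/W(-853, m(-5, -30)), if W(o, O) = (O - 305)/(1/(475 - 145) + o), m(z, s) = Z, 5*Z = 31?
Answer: -8100408953/2988 ≈ -2.7110e+6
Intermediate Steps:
Z = 31/5 (Z = (1/5)*31 = 31/5 ≈ 6.2000)
m(z, s) = 31/5
W(o, O) = (-305 + O)/(1/330 + o)
-949641/W(-853, m(-5, -30)) = -949641*(1 + 330*(-853))/(330*(-305 + 31/5)) = -949641/(330*(-1494/5)/(1 - 281490)) = -949641/(330*(-1494/5)/(-281489)) = -949641/(330*(-1/281489)*(-1494/5)) = -949641/98604/281489 = -949641*281489/98604 = -8100408953/2988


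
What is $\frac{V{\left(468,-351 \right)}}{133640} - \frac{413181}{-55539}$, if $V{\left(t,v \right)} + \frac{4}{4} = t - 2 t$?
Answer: $\frac{2044128187}{274897480} \approx 7.436$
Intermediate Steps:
$V{\left(t,v \right)} = -1 - t$ ($V{\left(t,v \right)} = -1 + \left(t - 2 t\right) = -1 - t$)
$\frac{V{\left(468,-351 \right)}}{133640} - \frac{413181}{-55539} = \frac{-1 - 468}{133640} - \frac{413181}{-55539} = \left(-1 - 468\right) \frac{1}{133640} - - \frac{15303}{2057} = \left(-469\right) \frac{1}{133640} + \frac{15303}{2057} = - \frac{469}{133640} + \frac{15303}{2057} = \frac{2044128187}{274897480}$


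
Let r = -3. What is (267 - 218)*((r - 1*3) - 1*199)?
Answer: -10045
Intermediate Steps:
(267 - 218)*((r - 1*3) - 1*199) = (267 - 218)*((-3 - 1*3) - 1*199) = 49*((-3 - 3) - 199) = 49*(-6 - 199) = 49*(-205) = -10045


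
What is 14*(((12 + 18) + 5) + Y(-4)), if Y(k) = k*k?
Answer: 714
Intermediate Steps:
Y(k) = k²
14*(((12 + 18) + 5) + Y(-4)) = 14*(((12 + 18) + 5) + (-4)²) = 14*((30 + 5) + 16) = 14*(35 + 16) = 14*51 = 714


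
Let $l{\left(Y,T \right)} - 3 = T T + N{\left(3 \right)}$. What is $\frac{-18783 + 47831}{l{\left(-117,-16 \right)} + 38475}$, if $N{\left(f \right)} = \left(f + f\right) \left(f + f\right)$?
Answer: $\frac{14524}{19385} \approx 0.74924$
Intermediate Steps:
$N{\left(f \right)} = 4 f^{2}$ ($N{\left(f \right)} = 2 f 2 f = 4 f^{2}$)
$l{\left(Y,T \right)} = 39 + T^{2}$ ($l{\left(Y,T \right)} = 3 + \left(T T + 4 \cdot 3^{2}\right) = 3 + \left(T^{2} + 4 \cdot 9\right) = 3 + \left(T^{2} + 36\right) = 3 + \left(36 + T^{2}\right) = 39 + T^{2}$)
$\frac{-18783 + 47831}{l{\left(-117,-16 \right)} + 38475} = \frac{-18783 + 47831}{\left(39 + \left(-16\right)^{2}\right) + 38475} = \frac{29048}{\left(39 + 256\right) + 38475} = \frac{29048}{295 + 38475} = \frac{29048}{38770} = 29048 \cdot \frac{1}{38770} = \frac{14524}{19385}$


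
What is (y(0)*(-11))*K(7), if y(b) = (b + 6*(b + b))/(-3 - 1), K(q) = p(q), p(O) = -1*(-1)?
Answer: 0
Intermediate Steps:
p(O) = 1
K(q) = 1
y(b) = -13*b/4 (y(b) = (b + 6*(2*b))/(-4) = (b + 12*b)*(-¼) = (13*b)*(-¼) = -13*b/4)
(y(0)*(-11))*K(7) = (-13/4*0*(-11))*1 = (0*(-11))*1 = 0*1 = 0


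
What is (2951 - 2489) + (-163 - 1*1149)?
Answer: -850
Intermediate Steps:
(2951 - 2489) + (-163 - 1*1149) = 462 + (-163 - 1149) = 462 - 1312 = -850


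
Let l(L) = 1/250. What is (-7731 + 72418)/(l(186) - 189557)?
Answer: -16171750/47389249 ≈ -0.34125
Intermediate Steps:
l(L) = 1/250
(-7731 + 72418)/(l(186) - 189557) = (-7731 + 72418)/(1/250 - 189557) = 64687/(-47389249/250) = 64687*(-250/47389249) = -16171750/47389249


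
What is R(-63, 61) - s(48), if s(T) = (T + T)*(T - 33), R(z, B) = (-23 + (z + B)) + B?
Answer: -1404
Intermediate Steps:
R(z, B) = -23 + z + 2*B (R(z, B) = (-23 + (B + z)) + B = (-23 + B + z) + B = -23 + z + 2*B)
s(T) = 2*T*(-33 + T) (s(T) = (2*T)*(-33 + T) = 2*T*(-33 + T))
R(-63, 61) - s(48) = (-23 - 63 + 2*61) - 2*48*(-33 + 48) = (-23 - 63 + 122) - 2*48*15 = 36 - 1*1440 = 36 - 1440 = -1404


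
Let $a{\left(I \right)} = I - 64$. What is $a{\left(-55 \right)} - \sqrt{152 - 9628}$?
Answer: $-119 - 2 i \sqrt{2369} \approx -119.0 - 97.345 i$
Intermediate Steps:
$a{\left(I \right)} = -64 + I$ ($a{\left(I \right)} = I - 64 = -64 + I$)
$a{\left(-55 \right)} - \sqrt{152 - 9628} = \left(-64 - 55\right) - \sqrt{152 - 9628} = -119 - \sqrt{-9476} = -119 - 2 i \sqrt{2369}$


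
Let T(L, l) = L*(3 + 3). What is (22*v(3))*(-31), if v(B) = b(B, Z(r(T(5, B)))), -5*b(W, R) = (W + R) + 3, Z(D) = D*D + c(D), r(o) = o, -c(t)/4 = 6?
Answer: 601524/5 ≈ 1.2030e+5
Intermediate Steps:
c(t) = -24 (c(t) = -4*6 = -24)
T(L, l) = 6*L (T(L, l) = L*6 = 6*L)
Z(D) = -24 + D**2 (Z(D) = D*D - 24 = D**2 - 24 = -24 + D**2)
b(W, R) = -3/5 - R/5 - W/5 (b(W, R) = -((W + R) + 3)/5 = -((R + W) + 3)/5 = -(3 + R + W)/5 = -3/5 - R/5 - W/5)
v(B) = -879/5 - B/5 (v(B) = -3/5 - (-24 + (6*5)**2)/5 - B/5 = -3/5 - (-24 + 30**2)/5 - B/5 = -3/5 - (-24 + 900)/5 - B/5 = -3/5 - 1/5*876 - B/5 = -3/5 - 876/5 - B/5 = -879/5 - B/5)
(22*v(3))*(-31) = (22*(-879/5 - 1/5*3))*(-31) = (22*(-879/5 - 3/5))*(-31) = (22*(-882/5))*(-31) = -19404/5*(-31) = 601524/5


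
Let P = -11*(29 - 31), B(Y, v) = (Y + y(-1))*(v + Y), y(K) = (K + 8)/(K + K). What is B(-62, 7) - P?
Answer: 7161/2 ≈ 3580.5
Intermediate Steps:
y(K) = (8 + K)/(2*K) (y(K) = (8 + K)/((2*K)) = (8 + K)*(1/(2*K)) = (8 + K)/(2*K))
B(Y, v) = (-7/2 + Y)*(Y + v) (B(Y, v) = (Y + (½)*(8 - 1)/(-1))*(v + Y) = (Y + (½)*(-1)*7)*(Y + v) = (Y - 7/2)*(Y + v) = (-7/2 + Y)*(Y + v))
P = 22 (P = -11*(-2) = 22)
B(-62, 7) - P = ((-62)² - 7/2*(-62) - 7/2*7 - 62*7) - 1*22 = (3844 + 217 - 49/2 - 434) - 22 = 7205/2 - 22 = 7161/2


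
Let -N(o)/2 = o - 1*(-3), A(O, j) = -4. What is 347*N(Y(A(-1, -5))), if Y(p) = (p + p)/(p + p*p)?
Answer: -4858/3 ≈ -1619.3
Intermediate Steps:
Y(p) = 2*p/(p + p²) (Y(p) = (2*p)/(p + p²) = 2*p/(p + p²))
N(o) = -6 - 2*o (N(o) = -2*(o - 1*(-3)) = -2*(o + 3) = -2*(3 + o) = -6 - 2*o)
347*N(Y(A(-1, -5))) = 347*(-6 - 4/(1 - 4)) = 347*(-6 - 4/(-3)) = 347*(-6 - 4*(-1)/3) = 347*(-6 - 2*(-⅔)) = 347*(-6 + 4/3) = 347*(-14/3) = -4858/3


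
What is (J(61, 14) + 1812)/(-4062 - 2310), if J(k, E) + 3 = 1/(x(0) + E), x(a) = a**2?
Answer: -25327/89208 ≈ -0.28391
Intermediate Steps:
J(k, E) = -3 + 1/E (J(k, E) = -3 + 1/(0**2 + E) = -3 + 1/(0 + E) = -3 + 1/E)
(J(61, 14) + 1812)/(-4062 - 2310) = ((-3 + 1/14) + 1812)/(-4062 - 2310) = ((-3 + 1/14) + 1812)/(-6372) = (-41/14 + 1812)*(-1/6372) = (25327/14)*(-1/6372) = -25327/89208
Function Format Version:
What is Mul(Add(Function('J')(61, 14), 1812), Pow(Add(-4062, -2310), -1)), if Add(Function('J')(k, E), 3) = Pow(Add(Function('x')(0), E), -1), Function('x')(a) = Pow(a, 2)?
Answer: Rational(-25327, 89208) ≈ -0.28391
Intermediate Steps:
Function('J')(k, E) = Add(-3, Pow(E, -1)) (Function('J')(k, E) = Add(-3, Pow(Add(Pow(0, 2), E), -1)) = Add(-3, Pow(Add(0, E), -1)) = Add(-3, Pow(E, -1)))
Mul(Add(Function('J')(61, 14), 1812), Pow(Add(-4062, -2310), -1)) = Mul(Add(Add(-3, Pow(14, -1)), 1812), Pow(Add(-4062, -2310), -1)) = Mul(Add(Add(-3, Rational(1, 14)), 1812), Pow(-6372, -1)) = Mul(Add(Rational(-41, 14), 1812), Rational(-1, 6372)) = Mul(Rational(25327, 14), Rational(-1, 6372)) = Rational(-25327, 89208)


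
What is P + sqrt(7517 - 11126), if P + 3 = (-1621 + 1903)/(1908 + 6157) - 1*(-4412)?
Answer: 35558867/8065 + 3*I*sqrt(401) ≈ 4409.0 + 60.075*I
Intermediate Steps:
P = 35558867/8065 (P = -3 + ((-1621 + 1903)/(1908 + 6157) - 1*(-4412)) = -3 + (282/8065 + 4412) = -3 + 35583062/8065 = 35558867/8065 ≈ 4409.0)
P + sqrt(7517 - 11126) = 35558867/8065 + sqrt(7517 - 11126) = 35558867/8065 + sqrt(-3609) = 35558867/8065 + 3*I*sqrt(401)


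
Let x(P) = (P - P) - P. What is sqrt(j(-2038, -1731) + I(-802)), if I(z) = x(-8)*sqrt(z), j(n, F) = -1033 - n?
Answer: sqrt(1005 + 8*I*sqrt(802)) ≈ 31.9 + 3.551*I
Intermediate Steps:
x(P) = -P (x(P) = 0 - P = -P)
I(z) = 8*sqrt(z) (I(z) = (-1*(-8))*sqrt(z) = 8*sqrt(z))
sqrt(j(-2038, -1731) + I(-802)) = sqrt((-1033 - 1*(-2038)) + 8*sqrt(-802)) = sqrt((-1033 + 2038) + 8*(I*sqrt(802))) = sqrt(1005 + 8*I*sqrt(802))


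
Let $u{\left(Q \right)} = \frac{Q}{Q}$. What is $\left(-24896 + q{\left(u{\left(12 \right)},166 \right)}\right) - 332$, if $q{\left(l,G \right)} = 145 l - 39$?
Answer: $-25122$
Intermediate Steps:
$u{\left(Q \right)} = 1$
$q{\left(l,G \right)} = -39 + 145 l$
$\left(-24896 + q{\left(u{\left(12 \right)},166 \right)}\right) - 332 = \left(-24896 + \left(-39 + 145 \cdot 1\right)\right) - 332 = \left(-24896 + \left(-39 + 145\right)\right) - 332 = \left(-24896 + 106\right) - 332 = -24790 - 332 = -25122$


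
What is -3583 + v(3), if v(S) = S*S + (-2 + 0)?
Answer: -3576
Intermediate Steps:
v(S) = -2 + S**2 (v(S) = S**2 - 2 = -2 + S**2)
-3583 + v(3) = -3583 + (-2 + 3**2) = -3583 + (-2 + 9) = -3583 + 7 = -3576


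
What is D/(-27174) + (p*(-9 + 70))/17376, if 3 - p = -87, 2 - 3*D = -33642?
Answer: -17651/182448 ≈ -0.096745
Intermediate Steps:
D = 33644/3 (D = ⅔ - ⅓*(-33642) = ⅔ + 11214 = 33644/3 ≈ 11215.)
p = 90 (p = 3 - 1*(-87) = 3 + 87 = 90)
D/(-27174) + (p*(-9 + 70))/17376 = (33644/3)/(-27174) + (90*(-9 + 70))/17376 = (33644/3)*(-1/27174) + (90*61)*(1/17376) = -26/63 + 5490*(1/17376) = -26/63 + 915/2896 = -17651/182448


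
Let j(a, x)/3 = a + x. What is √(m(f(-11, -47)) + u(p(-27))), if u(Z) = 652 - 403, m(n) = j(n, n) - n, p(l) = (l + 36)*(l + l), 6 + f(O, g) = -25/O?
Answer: √27874/11 ≈ 15.178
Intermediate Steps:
j(a, x) = 3*a + 3*x (j(a, x) = 3*(a + x) = 3*a + 3*x)
f(O, g) = -6 - 25/O
p(l) = 2*l*(36 + l) (p(l) = (36 + l)*(2*l) = 2*l*(36 + l))
m(n) = 5*n (m(n) = (3*n + 3*n) - n = 6*n - n = 5*n)
u(Z) = 249
√(m(f(-11, -47)) + u(p(-27))) = √(5*(-6 - 25/(-11)) + 249) = √(5*(-6 - 25*(-1/11)) + 249) = √(5*(-6 + 25/11) + 249) = √(5*(-41/11) + 249) = √(-205/11 + 249) = √(2534/11) = √27874/11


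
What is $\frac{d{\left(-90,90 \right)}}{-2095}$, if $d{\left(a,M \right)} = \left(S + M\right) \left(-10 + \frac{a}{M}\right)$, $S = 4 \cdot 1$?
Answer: $\frac{1034}{2095} \approx 0.49356$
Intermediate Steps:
$S = 4$
$d{\left(a,M \right)} = \left(-10 + \frac{a}{M}\right) \left(4 + M\right)$ ($d{\left(a,M \right)} = \left(4 + M\right) \left(-10 + \frac{a}{M}\right) = \left(-10 + \frac{a}{M}\right) \left(4 + M\right)$)
$\frac{d{\left(-90,90 \right)}}{-2095} = \frac{-40 - 90 - 900 + 4 \left(-90\right) \frac{1}{90}}{-2095} = \left(-40 - 90 - 900 + 4 \left(-90\right) \frac{1}{90}\right) \left(- \frac{1}{2095}\right) = \left(-40 - 90 - 900 - 4\right) \left(- \frac{1}{2095}\right) = \left(-1034\right) \left(- \frac{1}{2095}\right) = \frac{1034}{2095}$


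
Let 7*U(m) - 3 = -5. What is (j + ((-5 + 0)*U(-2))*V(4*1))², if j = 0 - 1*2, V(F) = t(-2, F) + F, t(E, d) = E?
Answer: 36/49 ≈ 0.73469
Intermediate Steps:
U(m) = -2/7 (U(m) = 3/7 + (⅐)*(-5) = 3/7 - 5/7 = -2/7)
V(F) = -2 + F
j = -2 (j = 0 - 2 = -2)
(j + ((-5 + 0)*U(-2))*V(4*1))² = (-2 + ((-5 + 0)*(-2/7))*(-2 + 4*1))² = (-2 + (-5*(-2/7))*(-2 + 4))² = (-2 + (10/7)*2)² = (-2 + 20/7)² = (6/7)² = 36/49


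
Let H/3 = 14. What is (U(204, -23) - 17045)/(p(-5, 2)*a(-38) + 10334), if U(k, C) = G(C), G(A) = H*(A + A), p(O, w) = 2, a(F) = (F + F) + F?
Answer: -18977/10106 ≈ -1.8778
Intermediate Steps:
H = 42 (H = 3*14 = 42)
a(F) = 3*F (a(F) = 2*F + F = 3*F)
G(A) = 84*A (G(A) = 42*(A + A) = 42*(2*A) = 84*A)
U(k, C) = 84*C
(U(204, -23) - 17045)/(p(-5, 2)*a(-38) + 10334) = (84*(-23) - 17045)/(2*(3*(-38)) + 10334) = (-1932 - 17045)/(2*(-114) + 10334) = -18977/(-228 + 10334) = -18977/10106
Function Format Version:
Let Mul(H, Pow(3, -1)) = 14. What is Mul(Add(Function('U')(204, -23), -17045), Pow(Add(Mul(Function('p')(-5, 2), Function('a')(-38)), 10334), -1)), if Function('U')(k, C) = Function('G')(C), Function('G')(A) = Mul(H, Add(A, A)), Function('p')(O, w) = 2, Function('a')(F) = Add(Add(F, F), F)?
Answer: Rational(-18977, 10106) ≈ -1.8778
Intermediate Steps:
H = 42 (H = Mul(3, 14) = 42)
Function('a')(F) = Mul(3, F) (Function('a')(F) = Add(Mul(2, F), F) = Mul(3, F))
Function('G')(A) = Mul(84, A) (Function('G')(A) = Mul(42, Add(A, A)) = Mul(42, Mul(2, A)) = Mul(84, A))
Function('U')(k, C) = Mul(84, C)
Mul(Add(Function('U')(204, -23), -17045), Pow(Add(Mul(Function('p')(-5, 2), Function('a')(-38)), 10334), -1)) = Mul(Add(Mul(84, -23), -17045), Pow(Add(Mul(2, Mul(3, -38)), 10334), -1)) = Mul(Add(-1932, -17045), Pow(Add(Mul(2, -114), 10334), -1)) = Mul(-18977, Pow(Add(-228, 10334), -1)) = Mul(-18977, Pow(10106, -1)) = Mul(-18977, Rational(1, 10106)) = Rational(-18977, 10106)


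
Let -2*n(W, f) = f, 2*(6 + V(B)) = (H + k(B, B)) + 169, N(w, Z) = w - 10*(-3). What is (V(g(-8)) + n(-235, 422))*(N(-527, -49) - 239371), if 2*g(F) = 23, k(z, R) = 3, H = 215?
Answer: 5636898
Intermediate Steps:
g(F) = 23/2 (g(F) = (½)*23 = 23/2)
N(w, Z) = 30 + w (N(w, Z) = w + 30 = 30 + w)
V(B) = 375/2 (V(B) = -6 + ((215 + 3) + 169)/2 = -6 + (218 + 169)/2 = -6 + (½)*387 = -6 + 387/2 = 375/2)
n(W, f) = -f/2
(V(g(-8)) + n(-235, 422))*(N(-527, -49) - 239371) = (375/2 - ½*422)*((30 - 527) - 239371) = (375/2 - 211)*(-497 - 239371) = -47/2*(-239868) = 5636898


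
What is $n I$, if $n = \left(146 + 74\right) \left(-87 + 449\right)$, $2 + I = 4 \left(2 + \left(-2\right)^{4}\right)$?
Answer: $5574800$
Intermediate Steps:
$I = 70$ ($I = -2 + 4 \left(2 + \left(-2\right)^{4}\right) = -2 + 4 \left(2 + 16\right) = -2 + 4 \cdot 18 = -2 + 72 = 70$)
$n = 79640$ ($n = 220 \cdot 362 = 79640$)
$n I = 79640 \cdot 70 = 5574800$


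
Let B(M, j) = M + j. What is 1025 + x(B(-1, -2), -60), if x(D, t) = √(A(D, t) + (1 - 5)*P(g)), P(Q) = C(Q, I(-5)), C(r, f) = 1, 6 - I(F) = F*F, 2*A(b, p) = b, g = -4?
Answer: 1025 + I*√22/2 ≈ 1025.0 + 2.3452*I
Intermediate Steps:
A(b, p) = b/2
I(F) = 6 - F² (I(F) = 6 - F*F = 6 - F²)
P(Q) = 1
x(D, t) = √(-4 + D/2) (x(D, t) = √(D/2 + (1 - 5)*1) = √(D/2 - 4*1) = √(D/2 - 4) = √(-4 + D/2))
1025 + x(B(-1, -2), -60) = 1025 + √(-16 + 2*(-1 - 2))/2 = 1025 + √(-16 + 2*(-3))/2 = 1025 + √(-16 - 6)/2 = 1025 + √(-22)/2 = 1025 + (I*√22)/2 = 1025 + I*√22/2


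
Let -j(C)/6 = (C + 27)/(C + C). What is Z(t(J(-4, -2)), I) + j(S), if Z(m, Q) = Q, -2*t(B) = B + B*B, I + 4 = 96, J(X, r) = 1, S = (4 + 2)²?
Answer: 347/4 ≈ 86.750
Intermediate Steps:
S = 36 (S = 6² = 36)
j(C) = -3*(27 + C)/C (j(C) = -6*(C + 27)/(C + C) = -6*(27 + C)/(2*C) = -6*(27 + C)*1/(2*C) = -3*(27 + C)/C)
I = 92 (I = -4 + 96 = 92)
t(B) = -B/2 - B²/2 (t(B) = -(B + B*B)/2 = -(B + B²)/2 = -B/2 - B²/2)
Z(t(J(-4, -2)), I) + j(S) = 92 + (-3 - 81/36) = 92 + (-3 - 81*1/36) = 92 + (-3 - 9/4) = 92 - 21/4 = 347/4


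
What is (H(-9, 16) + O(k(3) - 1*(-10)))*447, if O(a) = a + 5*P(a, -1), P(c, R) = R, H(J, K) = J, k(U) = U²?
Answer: 2235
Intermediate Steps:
O(a) = -5 + a (O(a) = a + 5*(-1) = a - 5 = -5 + a)
(H(-9, 16) + O(k(3) - 1*(-10)))*447 = (-9 + (-5 + (3² - 1*(-10))))*447 = (-9 + (-5 + (9 + 10)))*447 = (-9 + (-5 + 19))*447 = (-9 + 14)*447 = 5*447 = 2235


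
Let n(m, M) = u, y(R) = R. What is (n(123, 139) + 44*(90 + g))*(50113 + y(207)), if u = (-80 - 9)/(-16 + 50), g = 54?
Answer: 318695800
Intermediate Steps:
u = -89/34 ≈ -2.6176
n(m, M) = -89/34
(n(123, 139) + 44*(90 + g))*(50113 + y(207)) = (-89/34 + 44*(90 + 54))*(50113 + 207) = (-89/34 + 44*144)*50320 = (-89/34 + 6336)*50320 = (215335/34)*50320 = 318695800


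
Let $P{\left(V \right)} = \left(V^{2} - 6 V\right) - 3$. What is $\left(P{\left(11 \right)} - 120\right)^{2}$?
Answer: $4624$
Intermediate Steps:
$P{\left(V \right)} = -3 + V^{2} - 6 V$
$\left(P{\left(11 \right)} - 120\right)^{2} = \left(\left(-3 + 11^{2} - 66\right) - 120\right)^{2} = \left(\left(-3 + 121 - 66\right) - 120\right)^{2} = \left(52 - 120\right)^{2} = \left(-68\right)^{2} = 4624$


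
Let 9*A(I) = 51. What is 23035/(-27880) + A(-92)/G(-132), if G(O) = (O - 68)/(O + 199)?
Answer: -8378/3075 ≈ -2.7246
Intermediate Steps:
A(I) = 17/3 (A(I) = (⅑)*51 = 17/3)
G(O) = (-68 + O)/(199 + O)
23035/(-27880) + A(-92)/G(-132) = 23035/(-27880) + 17/(3*(((-68 - 132)/(199 - 132)))) = 23035*(-1/27880) + 17/(3*((-200/67))) = -271/328 + 17/(3*(((1/67)*(-200)))) = -271/328 + 17/(3*(-200/67)) = -271/328 + (17/3)*(-67/200) = -271/328 - 1139/600 = -8378/3075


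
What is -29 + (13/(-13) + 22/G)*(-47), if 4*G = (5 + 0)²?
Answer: -3686/25 ≈ -147.44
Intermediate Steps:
G = 25/4 (G = (5 + 0)²/4 = (¼)*5² = (¼)*25 = 25/4 ≈ 6.2500)
-29 + (13/(-13) + 22/G)*(-47) = -29 + (13/(-13) + 22/(25/4))*(-47) = -29 + (13*(-1/13) + 22*(4/25))*(-47) = -29 + (-1 + 88/25)*(-47) = -29 + (63/25)*(-47) = -29 - 2961/25 = -3686/25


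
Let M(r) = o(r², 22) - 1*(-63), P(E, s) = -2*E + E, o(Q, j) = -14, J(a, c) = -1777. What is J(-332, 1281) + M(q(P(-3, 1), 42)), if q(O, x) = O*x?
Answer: -1728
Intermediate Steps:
P(E, s) = -E
M(r) = 49 (M(r) = -14 - 1*(-63) = -14 + 63 = 49)
J(-332, 1281) + M(q(P(-3, 1), 42)) = -1777 + 49 = -1728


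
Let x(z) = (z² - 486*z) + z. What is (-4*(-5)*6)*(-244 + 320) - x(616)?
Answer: -71576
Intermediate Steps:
x(z) = z² - 485*z
(-4*(-5)*6)*(-244 + 320) - x(616) = (-4*(-5)*6)*(-244 + 320) - 616*(-485 + 616) = (20*6)*76 - 616*131 = 120*76 - 1*80696 = 9120 - 80696 = -71576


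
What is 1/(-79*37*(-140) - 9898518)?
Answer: -1/9489298 ≈ -1.0538e-7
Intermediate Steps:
1/(-79*37*(-140) - 9898518) = 1/(-2923*(-140) - 9898518) = 1/(409220 - 9898518) = 1/(-9489298) = -1/9489298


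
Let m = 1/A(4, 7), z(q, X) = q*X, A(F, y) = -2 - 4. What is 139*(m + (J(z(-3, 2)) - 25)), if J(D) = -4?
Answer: -24325/6 ≈ -4054.2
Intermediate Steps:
A(F, y) = -6
z(q, X) = X*q
m = -⅙ (m = 1/(-6) = -⅙ ≈ -0.16667)
139*(m + (J(z(-3, 2)) - 25)) = 139*(-⅙ + (-4 - 25)) = 139*(-⅙ - 29) = 139*(-175/6) = -24325/6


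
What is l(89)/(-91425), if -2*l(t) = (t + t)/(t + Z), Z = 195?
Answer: 89/25964700 ≈ 3.4277e-6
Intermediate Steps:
l(t) = -t/(195 + t) (l(t) = -(t + t)/(2*(t + 195)) = -2*t/(2*(195 + t)) = -t/(195 + t))
l(89)/(-91425) = -1*89/(195 + 89)/(-91425) = -1*89/284*(-1/91425) = -1*89*1/284*(-1/91425) = -89/284*(-1/91425) = 89/25964700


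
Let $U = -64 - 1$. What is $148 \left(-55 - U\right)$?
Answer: $1480$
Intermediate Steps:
$U = -65$
$148 \left(-55 - U\right) = 148 \left(-55 - -65\right) = 148 \left(-55 + 65\right) = 148 \cdot 10 = 1480$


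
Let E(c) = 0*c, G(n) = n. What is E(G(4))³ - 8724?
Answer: -8724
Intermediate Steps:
E(c) = 0
E(G(4))³ - 8724 = 0³ - 8724 = 0 - 8724 = -8724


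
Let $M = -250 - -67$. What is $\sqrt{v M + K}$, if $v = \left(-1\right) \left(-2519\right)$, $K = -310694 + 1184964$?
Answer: $\sqrt{413293} \approx 642.88$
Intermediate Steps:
$K = 874270$
$M = -183$ ($M = -250 + 67 = -183$)
$v = 2519$
$\sqrt{v M + K} = \sqrt{2519 \left(-183\right) + 874270} = \sqrt{-460977 + 874270} = \sqrt{413293}$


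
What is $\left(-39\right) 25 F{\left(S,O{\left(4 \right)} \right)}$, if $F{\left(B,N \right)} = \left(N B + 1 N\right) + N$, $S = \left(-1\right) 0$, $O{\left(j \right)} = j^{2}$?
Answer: $-31200$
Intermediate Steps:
$S = 0$
$F{\left(B,N \right)} = 2 N + B N$ ($F{\left(B,N \right)} = \left(B N + N\right) + N = \left(N + B N\right) + N = 2 N + B N$)
$\left(-39\right) 25 F{\left(S,O{\left(4 \right)} \right)} = \left(-39\right) 25 \cdot 4^{2} \left(2 + 0\right) = - 975 \cdot 16 \cdot 2 = \left(-975\right) 32 = -31200$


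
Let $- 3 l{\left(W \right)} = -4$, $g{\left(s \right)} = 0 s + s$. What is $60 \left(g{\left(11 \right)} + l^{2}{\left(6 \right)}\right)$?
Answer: $\frac{2300}{3} \approx 766.67$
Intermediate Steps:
$g{\left(s \right)} = s$ ($g{\left(s \right)} = 0 + s = s$)
$l{\left(W \right)} = \frac{4}{3}$ ($l{\left(W \right)} = \left(- \frac{1}{3}\right) \left(-4\right) = \frac{4}{3}$)
$60 \left(g{\left(11 \right)} + l^{2}{\left(6 \right)}\right) = 60 \left(11 + \left(\frac{4}{3}\right)^{2}\right) = 60 \left(11 + \frac{16}{9}\right) = 60 \cdot \frac{115}{9} = \frac{2300}{3}$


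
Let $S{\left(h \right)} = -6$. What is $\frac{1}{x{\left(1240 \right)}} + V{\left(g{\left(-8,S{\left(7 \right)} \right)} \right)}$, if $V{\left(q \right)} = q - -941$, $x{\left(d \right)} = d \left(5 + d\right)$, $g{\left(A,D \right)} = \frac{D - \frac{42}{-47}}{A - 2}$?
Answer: $\frac{68314693847}{72558600} \approx 941.51$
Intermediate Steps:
$g{\left(A,D \right)} = \frac{\frac{42}{47} + D}{-2 + A}$ ($g{\left(A,D \right)} = \frac{D - - \frac{42}{47}}{-2 + A} = \frac{D + \frac{42}{47}}{-2 + A} = \frac{\frac{42}{47} + D}{-2 + A}$)
$V{\left(q \right)} = 941 + q$ ($V{\left(q \right)} = q + 941 = 941 + q$)
$\frac{1}{x{\left(1240 \right)}} + V{\left(g{\left(-8,S{\left(7 \right)} \right)} \right)} = \frac{1}{1240 \left(5 + 1240\right)} + \left(941 + \frac{\frac{42}{47} - 6}{-2 - 8}\right) = \frac{1}{1240 \cdot 1245} + \left(941 + \frac{1}{-10} \left(- \frac{240}{47}\right)\right) = \frac{1}{1543800} + \left(941 - - \frac{24}{47}\right) = \frac{1}{1543800} + \left(941 + \frac{24}{47}\right) = \frac{1}{1543800} + \frac{44251}{47} = \frac{68314693847}{72558600}$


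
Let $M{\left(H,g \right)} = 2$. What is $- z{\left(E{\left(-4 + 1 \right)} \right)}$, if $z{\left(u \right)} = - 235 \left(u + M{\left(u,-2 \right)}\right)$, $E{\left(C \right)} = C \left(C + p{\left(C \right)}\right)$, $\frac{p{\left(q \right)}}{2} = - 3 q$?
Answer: $-10105$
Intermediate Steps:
$p{\left(q \right)} = - 6 q$ ($p{\left(q \right)} = 2 \left(- 3 q\right) = - 6 q$)
$E{\left(C \right)} = - 5 C^{2}$ ($E{\left(C \right)} = C \left(C - 6 C\right) = C \left(- 5 C\right) = - 5 C^{2}$)
$z{\left(u \right)} = -470 - 235 u$ ($z{\left(u \right)} = - 235 \left(u + 2\right) = - 235 \left(2 + u\right) = -470 - 235 u$)
$- z{\left(E{\left(-4 + 1 \right)} \right)} = - (-470 - 235 \left(- 5 \left(-4 + 1\right)^{2}\right)) = - (-470 - 235 \left(- 5 \left(-3\right)^{2}\right)) = - (-470 - 235 \left(\left(-5\right) 9\right)) = - (-470 - -10575) = - (-470 + 10575) = \left(-1\right) 10105 = -10105$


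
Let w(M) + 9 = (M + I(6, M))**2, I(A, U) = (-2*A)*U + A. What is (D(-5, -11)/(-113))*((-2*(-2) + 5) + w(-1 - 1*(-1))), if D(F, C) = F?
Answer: 180/113 ≈ 1.5929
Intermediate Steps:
I(A, U) = A - 2*A*U (I(A, U) = -2*A*U + A = A - 2*A*U)
w(M) = -9 + (6 - 11*M)**2 (w(M) = -9 + (M + 6*(1 - 2*M))**2 = -9 + (M + (6 - 12*M))**2 = -9 + (6 - 11*M)**2)
(D(-5, -11)/(-113))*((-2*(-2) + 5) + w(-1 - 1*(-1))) = (-5/(-113))*((-2*(-2) + 5) + (-9 + (6 - 11*(-1 - 1*(-1)))**2)) = (-5*(-1/113))*((4 + 5) + (-9 + (6 - 11*(-1 + 1))**2)) = 5*(9 + (-9 + (6 - 11*0)**2))/113 = 5*(9 + (-9 + (6 + 0)**2))/113 = 5*(9 + (-9 + 6**2))/113 = 5*(9 + (-9 + 36))/113 = 5*(9 + 27)/113 = (5/113)*36 = 180/113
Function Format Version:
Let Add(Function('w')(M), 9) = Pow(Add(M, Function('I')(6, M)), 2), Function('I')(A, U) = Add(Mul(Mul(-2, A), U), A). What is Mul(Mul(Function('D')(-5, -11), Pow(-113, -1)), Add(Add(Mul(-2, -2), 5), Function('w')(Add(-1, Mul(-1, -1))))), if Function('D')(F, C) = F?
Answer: Rational(180, 113) ≈ 1.5929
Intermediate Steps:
Function('I')(A, U) = Add(A, Mul(-2, A, U)) (Function('I')(A, U) = Add(Mul(-2, A, U), A) = Add(A, Mul(-2, A, U)))
Function('w')(M) = Add(-9, Pow(Add(6, Mul(-11, M)), 2)) (Function('w')(M) = Add(-9, Pow(Add(M, Mul(6, Add(1, Mul(-2, M)))), 2)) = Add(-9, Pow(Add(M, Add(6, Mul(-12, M))), 2)) = Add(-9, Pow(Add(6, Mul(-11, M)), 2)))
Mul(Mul(Function('D')(-5, -11), Pow(-113, -1)), Add(Add(Mul(-2, -2), 5), Function('w')(Add(-1, Mul(-1, -1))))) = Mul(Mul(-5, Pow(-113, -1)), Add(Add(Mul(-2, -2), 5), Add(-9, Pow(Add(6, Mul(-11, Add(-1, Mul(-1, -1)))), 2)))) = Mul(Mul(-5, Rational(-1, 113)), Add(Add(4, 5), Add(-9, Pow(Add(6, Mul(-11, Add(-1, 1))), 2)))) = Mul(Rational(5, 113), Add(9, Add(-9, Pow(Add(6, Mul(-11, 0)), 2)))) = Mul(Rational(5, 113), Add(9, Add(-9, Pow(Add(6, 0), 2)))) = Mul(Rational(5, 113), Add(9, Add(-9, Pow(6, 2)))) = Mul(Rational(5, 113), Add(9, Add(-9, 36))) = Mul(Rational(5, 113), Add(9, 27)) = Mul(Rational(5, 113), 36) = Rational(180, 113)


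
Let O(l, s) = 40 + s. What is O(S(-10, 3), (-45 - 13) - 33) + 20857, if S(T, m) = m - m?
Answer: 20806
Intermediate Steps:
S(T, m) = 0
O(S(-10, 3), (-45 - 13) - 33) + 20857 = (40 + ((-45 - 13) - 33)) + 20857 = (40 + (-58 - 33)) + 20857 = (40 - 91) + 20857 = -51 + 20857 = 20806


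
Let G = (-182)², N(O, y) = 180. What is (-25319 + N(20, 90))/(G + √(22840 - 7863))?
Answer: -832704236/1097184399 + 25139*√14977/1097184399 ≈ -0.75614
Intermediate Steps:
G = 33124
(-25319 + N(20, 90))/(G + √(22840 - 7863)) = (-25319 + 180)/(33124 + √(22840 - 7863)) = -25139/(33124 + √14977)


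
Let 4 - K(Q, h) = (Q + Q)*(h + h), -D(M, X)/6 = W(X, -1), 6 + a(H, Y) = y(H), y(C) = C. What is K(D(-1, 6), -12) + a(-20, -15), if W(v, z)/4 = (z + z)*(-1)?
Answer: -2326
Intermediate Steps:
a(H, Y) = -6 + H
W(v, z) = -8*z (W(v, z) = 4*((z + z)*(-1)) = 4*((2*z)*(-1)) = 4*(-2*z) = -8*z)
D(M, X) = -48 (D(M, X) = -(-48)*(-1) = -6*8 = -48)
K(Q, h) = 4 - 4*Q*h (K(Q, h) = 4 - (Q + Q)*(h + h) = 4 - 2*Q*2*h = 4 - 4*Q*h)
K(D(-1, 6), -12) + a(-20, -15) = (4 - 4*(-48)*(-12)) + (-6 - 20) = (4 - 2304) - 26 = -2300 - 26 = -2326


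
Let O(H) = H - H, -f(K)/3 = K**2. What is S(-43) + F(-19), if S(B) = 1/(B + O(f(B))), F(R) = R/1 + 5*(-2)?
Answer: -1248/43 ≈ -29.023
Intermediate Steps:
f(K) = -3*K**2
O(H) = 0
F(R) = -10 + R (F(R) = R*1 - 10 = R - 10 = -10 + R)
S(B) = 1/B (S(B) = 1/(B + 0) = 1/B)
S(-43) + F(-19) = 1/(-43) + (-10 - 19) = -1/43 - 29 = -1248/43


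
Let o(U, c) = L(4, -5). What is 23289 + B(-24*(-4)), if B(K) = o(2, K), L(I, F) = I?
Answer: 23293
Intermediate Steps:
o(U, c) = 4
B(K) = 4
23289 + B(-24*(-4)) = 23289 + 4 = 23293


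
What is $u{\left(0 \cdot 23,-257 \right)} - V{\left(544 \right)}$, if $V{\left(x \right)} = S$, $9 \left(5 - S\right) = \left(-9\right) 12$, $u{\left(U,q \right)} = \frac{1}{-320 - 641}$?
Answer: $- \frac{16338}{961} \approx -17.001$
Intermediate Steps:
$u{\left(U,q \right)} = - \frac{1}{961}$ ($u{\left(U,q \right)} = \frac{1}{-961} = - \frac{1}{961}$)
$S = 17$ ($S = 5 - \frac{\left(-9\right) 12}{9} = 5 - -12 = 5 + 12 = 17$)
$V{\left(x \right)} = 17$
$u{\left(0 \cdot 23,-257 \right)} - V{\left(544 \right)} = - \frac{1}{961} - 17 = - \frac{16338}{961}$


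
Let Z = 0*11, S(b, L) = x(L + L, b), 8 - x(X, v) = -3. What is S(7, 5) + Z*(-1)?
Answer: 11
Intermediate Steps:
x(X, v) = 11 (x(X, v) = 8 - 1*(-3) = 8 + 3 = 11)
S(b, L) = 11
Z = 0
S(7, 5) + Z*(-1) = 11 + 0*(-1) = 11 + 0 = 11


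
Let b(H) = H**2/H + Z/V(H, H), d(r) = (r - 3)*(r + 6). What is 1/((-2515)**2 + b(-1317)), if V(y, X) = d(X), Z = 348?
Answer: 144210/911970772709 ≈ 1.5813e-7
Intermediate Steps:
d(r) = (-3 + r)*(6 + r)
V(y, X) = -18 + X**2 + 3*X
b(H) = H + 348/(-18 + H**2 + 3*H) (b(H) = H**2/H + 348/(-18 + H**2 + 3*H) = H + 348/(-18 + H**2 + 3*H))
1/((-2515)**2 + b(-1317)) = 1/((-2515)**2 + (-1317 + 348/(-18 + (-1317)**2 + 3*(-1317)))) = 1/(6325225 + (-1317 + 348/(-18 + 1734489 - 3951))) = 1/(6325225 + (-1317 + 348/1730520)) = 1/(6325225 + (-1317 + 348*(1/1730520))) = 1/(6325225 + (-1317 + 29/144210)) = 1/(6325225 - 189924541/144210) = 1/(911970772709/144210) = 144210/911970772709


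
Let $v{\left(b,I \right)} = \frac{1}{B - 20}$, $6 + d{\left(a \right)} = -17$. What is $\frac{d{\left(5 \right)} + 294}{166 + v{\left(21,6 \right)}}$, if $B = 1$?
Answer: $\frac{5149}{3153} \approx 1.633$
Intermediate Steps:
$d{\left(a \right)} = -23$ ($d{\left(a \right)} = -6 - 17 = -23$)
$v{\left(b,I \right)} = - \frac{1}{19}$ ($v{\left(b,I \right)} = \frac{1}{1 - 20} = \frac{1}{-19} = - \frac{1}{19}$)
$\frac{d{\left(5 \right)} + 294}{166 + v{\left(21,6 \right)}} = \frac{-23 + 294}{166 - \frac{1}{19}} = \frac{271}{\frac{3153}{19}} = 271 \cdot \frac{19}{3153} = \frac{5149}{3153}$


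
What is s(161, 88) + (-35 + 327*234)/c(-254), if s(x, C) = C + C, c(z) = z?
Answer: -31779/254 ≈ -125.11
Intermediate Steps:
s(x, C) = 2*C
s(161, 88) + (-35 + 327*234)/c(-254) = 2*88 + (-35 + 327*234)/(-254) = 176 + (-35 + 76518)*(-1/254) = 176 + 76483*(-1/254) = 176 - 76483/254 = -31779/254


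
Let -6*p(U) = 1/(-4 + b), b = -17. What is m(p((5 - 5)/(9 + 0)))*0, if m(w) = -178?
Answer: 0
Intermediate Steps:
p(U) = 1/126 (p(U) = -1/(6*(-4 - 17)) = -1/6/(-21) = -1/6*(-1/21) = 1/126)
m(p((5 - 5)/(9 + 0)))*0 = -178*0 = 0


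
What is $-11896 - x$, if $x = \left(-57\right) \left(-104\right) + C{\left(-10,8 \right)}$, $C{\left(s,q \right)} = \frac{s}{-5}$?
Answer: $-17826$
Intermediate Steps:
$C{\left(s,q \right)} = - \frac{s}{5}$ ($C{\left(s,q \right)} = s \left(- \frac{1}{5}\right) = - \frac{s}{5}$)
$x = 5930$ ($x = \left(-57\right) \left(-104\right) - -2 = 5928 + 2 = 5930$)
$-11896 - x = -11896 - 5930 = -17826$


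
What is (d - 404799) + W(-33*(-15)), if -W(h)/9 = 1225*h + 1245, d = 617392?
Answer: -5255987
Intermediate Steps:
W(h) = -11205 - 11025*h (W(h) = -9*(1225*h + 1245) = -9*(1245 + 1225*h) = -11205 - 11025*h)
(d - 404799) + W(-33*(-15)) = (617392 - 404799) + (-11205 - (-363825)*(-15)) = 212593 + (-11205 - 11025*495) = 212593 + (-11205 - 5457375) = 212593 - 5468580 = -5255987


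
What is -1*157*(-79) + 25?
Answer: 12428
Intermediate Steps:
-1*157*(-79) + 25 = -157*(-79) + 25 = 12403 + 25 = 12428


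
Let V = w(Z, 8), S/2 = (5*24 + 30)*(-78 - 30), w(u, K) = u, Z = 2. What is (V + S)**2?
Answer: 1049630404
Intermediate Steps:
S = -32400 (S = 2*((5*24 + 30)*(-78 - 30)) = 2*((120 + 30)*(-108)) = 2*(150*(-108)) = 2*(-16200) = -32400)
V = 2
(V + S)**2 = (2 - 32400)**2 = (-32398)**2 = 1049630404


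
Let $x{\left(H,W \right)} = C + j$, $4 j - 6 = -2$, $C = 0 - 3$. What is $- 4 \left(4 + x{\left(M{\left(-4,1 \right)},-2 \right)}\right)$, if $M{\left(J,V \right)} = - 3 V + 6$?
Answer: $-8$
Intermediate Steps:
$C = -3$ ($C = 0 - 3 = -3$)
$M{\left(J,V \right)} = 6 - 3 V$
$j = 1$ ($j = \frac{3}{2} + \frac{1}{4} \left(-2\right) = \frac{3}{2} - \frac{1}{2} = 1$)
$x{\left(H,W \right)} = -2$ ($x{\left(H,W \right)} = -3 + 1 = -2$)
$- 4 \left(4 + x{\left(M{\left(-4,1 \right)},-2 \right)}\right) = - 4 \left(4 - 2\right) = \left(-4\right) 2 = -8$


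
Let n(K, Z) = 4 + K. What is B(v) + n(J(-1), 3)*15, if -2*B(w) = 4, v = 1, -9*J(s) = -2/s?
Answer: 164/3 ≈ 54.667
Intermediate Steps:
J(s) = 2/(9*s) (J(s) = -(-2)/(9*s) = 2/(9*s))
B(w) = -2 (B(w) = -1/2*4 = -2)
B(v) + n(J(-1), 3)*15 = -2 + (4 + (2/9)/(-1))*15 = -2 + (4 + (2/9)*(-1))*15 = -2 + (4 - 2/9)*15 = -2 + (34/9)*15 = -2 + 170/3 = 164/3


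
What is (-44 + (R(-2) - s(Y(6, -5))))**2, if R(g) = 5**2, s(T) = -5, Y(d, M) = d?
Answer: 196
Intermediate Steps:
R(g) = 25
(-44 + (R(-2) - s(Y(6, -5))))**2 = (-44 + (25 - 1*(-5)))**2 = (-44 + (25 + 5))**2 = (-44 + 30)**2 = (-14)**2 = 196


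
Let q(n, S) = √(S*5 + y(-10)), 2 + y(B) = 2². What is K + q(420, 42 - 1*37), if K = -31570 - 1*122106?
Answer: -153676 + 3*√3 ≈ -1.5367e+5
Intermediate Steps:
y(B) = 2 (y(B) = -2 + 2² = -2 + 4 = 2)
q(n, S) = √(2 + 5*S) (q(n, S) = √(S*5 + 2) = √(5*S + 2) = √(2 + 5*S))
K = -153676 (K = -31570 - 122106 = -153676)
K + q(420, 42 - 1*37) = -153676 + √(2 + 5*(42 - 1*37)) = -153676 + √(2 + 5*(42 - 37)) = -153676 + √(2 + 5*5) = -153676 + √(2 + 25) = -153676 + √27 = -153676 + 3*√3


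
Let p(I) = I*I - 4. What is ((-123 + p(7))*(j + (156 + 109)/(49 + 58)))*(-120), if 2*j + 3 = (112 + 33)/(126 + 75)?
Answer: 89737440/7169 ≈ 12517.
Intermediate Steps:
p(I) = -4 + I² (p(I) = I² - 4 = -4 + I²)
j = -229/201 (j = -3/2 + ((112 + 33)/(126 + 75))/2 = -3/2 + (145/201)/2 = -3/2 + (145*(1/201))/2 = -3/2 + (½)*(145/201) = -3/2 + 145/402 = -229/201 ≈ -1.1393)
((-123 + p(7))*(j + (156 + 109)/(49 + 58)))*(-120) = ((-123 + (-4 + 7²))*(-229/201 + (156 + 109)/(49 + 58)))*(-120) = ((-123 + (-4 + 49))*(-229/201 + 265/107))*(-120) = ((-123 + 45)*(-229/201 + 265*(1/107)))*(-120) = -78*(-229/201 + 265/107)*(-120) = -78*28762/21507*(-120) = -747812/7169*(-120) = 89737440/7169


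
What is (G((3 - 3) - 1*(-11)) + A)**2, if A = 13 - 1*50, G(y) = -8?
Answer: 2025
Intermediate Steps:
A = -37 (A = 13 - 50 = -37)
(G((3 - 3) - 1*(-11)) + A)**2 = (-8 - 37)**2 = (-45)**2 = 2025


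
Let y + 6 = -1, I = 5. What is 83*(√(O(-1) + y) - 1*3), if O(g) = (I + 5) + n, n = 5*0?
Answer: -249 + 83*√3 ≈ -105.24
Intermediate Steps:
y = -7 (y = -6 - 1 = -7)
n = 0
O(g) = 10 (O(g) = (5 + 5) + 0 = 10 + 0 = 10)
83*(√(O(-1) + y) - 1*3) = 83*(√(10 - 7) - 1*3) = 83*(√3 - 3) = 83*(-3 + √3) = -249 + 83*√3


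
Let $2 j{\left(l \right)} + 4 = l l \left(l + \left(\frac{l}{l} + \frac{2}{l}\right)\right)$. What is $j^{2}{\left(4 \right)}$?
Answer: $1764$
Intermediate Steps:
$j{\left(l \right)} = -2 + \frac{l^{2} \left(1 + l + \frac{2}{l}\right)}{2}$ ($j{\left(l \right)} = -2 + \frac{l l \left(l + \left(\frac{l}{l} + \frac{2}{l}\right)\right)}{2} = -2 + \frac{l^{2} \left(l + \left(1 + \frac{2}{l}\right)\right)}{2} = -2 + \frac{l^{2} \left(1 + l + \frac{2}{l}\right)}{2}$)
$j^{2}{\left(4 \right)} = \left(-2 + 4 + \frac{4^{2}}{2} + \frac{4^{3}}{2}\right)^{2} = \left(-2 + 4 + \frac{1}{2} \cdot 16 + \frac{1}{2} \cdot 64\right)^{2} = \left(-2 + 4 + 8 + 32\right)^{2} = 42^{2} = 1764$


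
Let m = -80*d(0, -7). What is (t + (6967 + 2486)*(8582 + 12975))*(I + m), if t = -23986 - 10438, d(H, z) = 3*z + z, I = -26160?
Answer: -4873554016240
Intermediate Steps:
d(H, z) = 4*z
t = -34424
m = 2240 (m = -320*(-7) = -80*(-28) = 2240)
(t + (6967 + 2486)*(8582 + 12975))*(I + m) = (-34424 + (6967 + 2486)*(8582 + 12975))*(-26160 + 2240) = (-34424 + 9453*21557)*(-23920) = (-34424 + 203778321)*(-23920) = 203743897*(-23920) = -4873554016240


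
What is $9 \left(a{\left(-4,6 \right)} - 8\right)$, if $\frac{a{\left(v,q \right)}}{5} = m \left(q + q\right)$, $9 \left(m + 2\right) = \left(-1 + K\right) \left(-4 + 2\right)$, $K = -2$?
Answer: $-792$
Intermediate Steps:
$m = - \frac{4}{3}$ ($m = -2 + \frac{\left(-1 - 2\right) \left(-4 + 2\right)}{9} = -2 + \frac{\left(-3\right) \left(-2\right)}{9} = -2 + \frac{1}{9} \cdot 6 = -2 + \frac{2}{3} = - \frac{4}{3} \approx -1.3333$)
$a{\left(v,q \right)} = - \frac{40 q}{3}$ ($a{\left(v,q \right)} = 5 \left(- \frac{4 \left(q + q\right)}{3}\right) = 5 \left(- \frac{4 \cdot 2 q}{3}\right) = 5 \left(- \frac{8 q}{3}\right) = - \frac{40 q}{3}$)
$9 \left(a{\left(-4,6 \right)} - 8\right) = 9 \left(\left(- \frac{40}{3}\right) 6 - 8\right) = 9 \left(-80 - 8\right) = 9 \left(-88\right) = -792$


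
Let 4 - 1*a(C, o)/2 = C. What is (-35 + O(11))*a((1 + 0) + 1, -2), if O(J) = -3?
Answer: -152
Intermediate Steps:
a(C, o) = 8 - 2*C
(-35 + O(11))*a((1 + 0) + 1, -2) = (-35 - 3)*(8 - 2*((1 + 0) + 1)) = -38*(8 - 2*(1 + 1)) = -38*(8 - 2*2) = -38*(8 - 4) = -38*4 = -152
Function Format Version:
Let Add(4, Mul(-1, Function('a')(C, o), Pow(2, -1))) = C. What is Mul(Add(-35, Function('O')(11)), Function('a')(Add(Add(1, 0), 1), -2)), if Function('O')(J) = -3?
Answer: -152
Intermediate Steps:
Function('a')(C, o) = Add(8, Mul(-2, C))
Mul(Add(-35, Function('O')(11)), Function('a')(Add(Add(1, 0), 1), -2)) = Mul(Add(-35, -3), Add(8, Mul(-2, Add(Add(1, 0), 1)))) = Mul(-38, Add(8, Mul(-2, Add(1, 1)))) = Mul(-38, Add(8, Mul(-2, 2))) = Mul(-38, Add(8, -4)) = Mul(-38, 4) = -152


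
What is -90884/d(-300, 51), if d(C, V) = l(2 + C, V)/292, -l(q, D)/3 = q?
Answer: -13269064/447 ≈ -29685.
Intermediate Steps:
l(q, D) = -3*q
d(C, V) = -3/146 - 3*C/292 (d(C, V) = -3*(2 + C)/292 = (-6 - 3*C)*(1/292) = -3/146 - 3*C/292)
-90884/d(-300, 51) = -90884/(-3/146 - 3/292*(-300)) = -90884/(-3/146 + 225/73) = -90884/447/146 = -90884*146/447 = -13269064/447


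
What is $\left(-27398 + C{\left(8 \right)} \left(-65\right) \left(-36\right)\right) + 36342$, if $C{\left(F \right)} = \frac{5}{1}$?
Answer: $20644$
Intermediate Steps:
$C{\left(F \right)} = 5$ ($C{\left(F \right)} = 5 \cdot 1 = 5$)
$\left(-27398 + C{\left(8 \right)} \left(-65\right) \left(-36\right)\right) + 36342 = \left(-27398 + 5 \left(-65\right) \left(-36\right)\right) + 36342 = \left(-27398 - -11700\right) + 36342 = \left(-27398 + 11700\right) + 36342 = -15698 + 36342 = 20644$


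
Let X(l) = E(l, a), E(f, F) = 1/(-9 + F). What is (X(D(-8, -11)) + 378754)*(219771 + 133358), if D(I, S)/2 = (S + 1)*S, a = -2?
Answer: 1471238880797/11 ≈ 1.3375e+11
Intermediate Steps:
D(I, S) = 2*S*(1 + S) (D(I, S) = 2*((S + 1)*S) = 2*((1 + S)*S) = 2*(S*(1 + S)) = 2*S*(1 + S))
X(l) = -1/11 (X(l) = 1/(-9 - 2) = 1/(-11) = -1/11)
(X(D(-8, -11)) + 378754)*(219771 + 133358) = (-1/11 + 378754)*(219771 + 133358) = (4166293/11)*353129 = 1471238880797/11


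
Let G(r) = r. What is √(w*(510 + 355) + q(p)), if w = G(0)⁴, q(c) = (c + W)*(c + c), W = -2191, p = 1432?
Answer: 4*I*√135861 ≈ 1474.4*I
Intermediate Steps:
q(c) = 2*c*(-2191 + c) (q(c) = (c - 2191)*(c + c) = (-2191 + c)*(2*c) = 2*c*(-2191 + c))
w = 0 (w = 0⁴ = 0)
√(w*(510 + 355) + q(p)) = √(0*(510 + 355) + 2*1432*(-2191 + 1432)) = √(0*865 + 2*1432*(-759)) = √(0 - 2173776) = √(-2173776) = 4*I*√135861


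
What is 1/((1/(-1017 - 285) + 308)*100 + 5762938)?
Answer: 651/3771723388 ≈ 1.7260e-7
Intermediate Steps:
1/((1/(-1017 - 285) + 308)*100 + 5762938) = 1/((1/(-1302) + 308)*100 + 5762938) = 1/((-1/1302 + 308)*100 + 5762938) = 1/((401015/1302)*100 + 5762938) = 1/(20050750/651 + 5762938) = 1/(3771723388/651) = 651/3771723388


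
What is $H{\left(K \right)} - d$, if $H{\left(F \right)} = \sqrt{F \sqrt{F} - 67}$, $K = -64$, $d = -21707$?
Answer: $21707 + \sqrt{-67 - 512 i} \approx 21722.0 - 17.079 i$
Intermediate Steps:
$H{\left(F \right)} = \sqrt{-67 + F^{\frac{3}{2}}}$ ($H{\left(F \right)} = \sqrt{F^{\frac{3}{2}} - 67} = \sqrt{-67 + F^{\frac{3}{2}}}$)
$H{\left(K \right)} - d = \sqrt{-67 + \left(-64\right)^{\frac{3}{2}}} - -21707 = \sqrt{-67 - 512 i} + 21707 = 21707 + \sqrt{-67 - 512 i}$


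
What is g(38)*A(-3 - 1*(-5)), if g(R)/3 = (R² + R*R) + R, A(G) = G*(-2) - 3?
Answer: -61446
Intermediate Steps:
A(G) = -3 - 2*G (A(G) = -2*G - 3 = -3 - 2*G)
g(R) = 3*R + 6*R² (g(R) = 3*((R² + R*R) + R) = 3*((R² + R²) + R) = 3*(2*R² + R) = 3*(R + 2*R²) = 3*R + 6*R²)
g(38)*A(-3 - 1*(-5)) = (3*38*(1 + 2*38))*(-3 - 2*(-3 - 1*(-5))) = (3*38*(1 + 76))*(-3 - 2*(-3 + 5)) = (3*38*77)*(-3 - 2*2) = 8778*(-3 - 4) = 8778*(-7) = -61446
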